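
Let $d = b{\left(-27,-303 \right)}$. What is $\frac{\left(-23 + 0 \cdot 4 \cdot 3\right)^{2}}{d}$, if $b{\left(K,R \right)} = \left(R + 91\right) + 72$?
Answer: $- \frac{529}{140} \approx -3.7786$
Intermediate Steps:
$b{\left(K,R \right)} = 163 + R$ ($b{\left(K,R \right)} = \left(91 + R\right) + 72 = 163 + R$)
$d = -140$ ($d = 163 - 303 = -140$)
$\frac{\left(-23 + 0 \cdot 4 \cdot 3\right)^{2}}{d} = \frac{\left(-23 + 0 \cdot 4 \cdot 3\right)^{2}}{-140} = \left(-23 + 0 \cdot 3\right)^{2} \left(- \frac{1}{140}\right) = \left(-23 + 0\right)^{2} \left(- \frac{1}{140}\right) = \left(-23\right)^{2} \left(- \frac{1}{140}\right) = 529 \left(- \frac{1}{140}\right) = - \frac{529}{140}$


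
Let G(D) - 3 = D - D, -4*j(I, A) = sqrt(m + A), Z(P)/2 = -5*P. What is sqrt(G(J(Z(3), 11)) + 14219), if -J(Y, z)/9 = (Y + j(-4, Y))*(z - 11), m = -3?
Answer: sqrt(14222) ≈ 119.26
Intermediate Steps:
Z(P) = -10*P (Z(P) = 2*(-5*P) = -10*P)
j(I, A) = -sqrt(-3 + A)/4
J(Y, z) = -9*(-11 + z)*(Y - sqrt(-3 + Y)/4) (J(Y, z) = -9*(Y - sqrt(-3 + Y)/4)*(z - 11) = -9*(Y - sqrt(-3 + Y)/4)*(-11 + z) = -9*(-11 + z)*(Y - sqrt(-3 + Y)/4))
G(D) = 3 (G(D) = 3 + (D - D) = 3 + 0 = 3)
sqrt(G(J(Z(3), 11)) + 14219) = sqrt(3 + 14219) = sqrt(14222)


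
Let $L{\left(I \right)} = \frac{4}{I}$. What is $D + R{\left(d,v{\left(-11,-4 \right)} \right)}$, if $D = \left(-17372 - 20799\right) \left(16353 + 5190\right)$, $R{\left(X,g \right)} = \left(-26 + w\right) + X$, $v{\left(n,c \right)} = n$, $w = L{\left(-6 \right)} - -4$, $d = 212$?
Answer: $- \frac{2466952991}{3} \approx -8.2232 \cdot 10^{8}$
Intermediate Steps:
$w = \frac{10}{3}$ ($w = \frac{4}{-6} - -4 = 4 \left(- \frac{1}{6}\right) + 4 = - \frac{2}{3} + 4 = \frac{10}{3} \approx 3.3333$)
$R{\left(X,g \right)} = - \frac{68}{3} + X$ ($R{\left(X,g \right)} = \left(-26 + \frac{10}{3}\right) + X = - \frac{68}{3} + X$)
$D = -822317853$ ($D = \left(-38171\right) 21543 = -822317853$)
$D + R{\left(d,v{\left(-11,-4 \right)} \right)} = -822317853 + \left(- \frac{68}{3} + 212\right) = -822317853 + \frac{568}{3} = - \frac{2466952991}{3}$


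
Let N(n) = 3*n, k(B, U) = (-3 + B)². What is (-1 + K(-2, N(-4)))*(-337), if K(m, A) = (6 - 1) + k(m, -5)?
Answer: -9773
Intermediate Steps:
K(m, A) = 5 + (-3 + m)² (K(m, A) = (6 - 1) + (-3 + m)² = 5 + (-3 + m)²)
(-1 + K(-2, N(-4)))*(-337) = (-1 + (5 + (-3 - 2)²))*(-337) = (-1 + (5 + (-5)²))*(-337) = (-1 + (5 + 25))*(-337) = (-1 + 30)*(-337) = 29*(-337) = -9773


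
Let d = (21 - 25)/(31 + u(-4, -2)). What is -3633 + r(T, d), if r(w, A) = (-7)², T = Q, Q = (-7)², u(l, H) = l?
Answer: -3584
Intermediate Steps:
Q = 49
T = 49
d = -4/27 (d = (21 - 25)/(31 - 4) = -4/27 ≈ -0.14815)
r(w, A) = 49
-3633 + r(T, d) = -3633 + 49 = -3584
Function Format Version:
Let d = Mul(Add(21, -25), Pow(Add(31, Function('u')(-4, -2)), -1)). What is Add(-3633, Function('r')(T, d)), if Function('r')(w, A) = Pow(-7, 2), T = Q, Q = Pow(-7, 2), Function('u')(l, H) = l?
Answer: -3584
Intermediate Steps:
Q = 49
T = 49
d = Rational(-4, 27) (d = Mul(Add(21, -25), Pow(Add(31, -4), -1)) = Mul(-4, Pow(27, -1)) = Mul(-4, Rational(1, 27)) = Rational(-4, 27) ≈ -0.14815)
Function('r')(w, A) = 49
Add(-3633, Function('r')(T, d)) = Add(-3633, 49) = -3584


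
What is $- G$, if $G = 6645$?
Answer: $-6645$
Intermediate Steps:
$- G = \left(-1\right) 6645 = -6645$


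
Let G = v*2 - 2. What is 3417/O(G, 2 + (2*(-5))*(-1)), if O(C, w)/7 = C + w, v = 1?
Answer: 1139/28 ≈ 40.679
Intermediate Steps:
G = 0 (G = 1*2 - 2 = 2 - 2 = 0)
O(C, w) = 7*C + 7*w (O(C, w) = 7*(C + w) = 7*C + 7*w)
3417/O(G, 2 + (2*(-5))*(-1)) = 3417/(7*0 + 7*(2 + (2*(-5))*(-1))) = 3417/(0 + 7*(2 - 10*(-1))) = 3417/(0 + 7*(2 + 10)) = 3417/(0 + 7*12) = 3417/(0 + 84) = 3417/84 = 3417*(1/84) = 1139/28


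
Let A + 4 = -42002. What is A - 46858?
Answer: -88864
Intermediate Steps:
A = -42006 (A = -4 - 42002 = -42006)
A - 46858 = -42006 - 46858 = -88864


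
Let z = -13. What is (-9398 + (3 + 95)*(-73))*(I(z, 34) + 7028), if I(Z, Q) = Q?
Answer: -116890224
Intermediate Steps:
(-9398 + (3 + 95)*(-73))*(I(z, 34) + 7028) = (-9398 + (3 + 95)*(-73))*(34 + 7028) = (-9398 + 98*(-73))*7062 = (-9398 - 7154)*7062 = -16552*7062 = -116890224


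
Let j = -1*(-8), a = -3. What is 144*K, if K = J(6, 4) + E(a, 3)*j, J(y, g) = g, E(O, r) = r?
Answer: 4032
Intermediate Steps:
j = 8
K = 28 (K = 4 + 3*8 = 4 + 24 = 28)
144*K = 144*28 = 4032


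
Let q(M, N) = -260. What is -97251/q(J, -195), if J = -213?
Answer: 97251/260 ≈ 374.04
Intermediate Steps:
-97251/q(J, -195) = -97251/(-260) = -97251*(-1/260) = 97251/260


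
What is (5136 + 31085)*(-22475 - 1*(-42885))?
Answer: 739270610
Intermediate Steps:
(5136 + 31085)*(-22475 - 1*(-42885)) = 36221*(-22475 + 42885) = 36221*20410 = 739270610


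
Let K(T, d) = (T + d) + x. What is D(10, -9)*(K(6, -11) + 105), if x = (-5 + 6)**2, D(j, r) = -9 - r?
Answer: 0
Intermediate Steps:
x = 1 (x = 1**2 = 1)
K(T, d) = 1 + T + d (K(T, d) = (T + d) + 1 = 1 + T + d)
D(10, -9)*(K(6, -11) + 105) = (-9 - 1*(-9))*((1 + 6 - 11) + 105) = (-9 + 9)*(-4 + 105) = 0*101 = 0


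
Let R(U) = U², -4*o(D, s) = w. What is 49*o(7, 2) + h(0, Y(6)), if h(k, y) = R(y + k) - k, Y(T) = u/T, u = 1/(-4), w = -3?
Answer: 21169/576 ≈ 36.752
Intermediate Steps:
u = -¼ ≈ -0.25000
o(D, s) = ¾ (o(D, s) = -¼*(-3) = ¾)
Y(T) = -1/(4*T)
h(k, y) = (k + y)² - k (h(k, y) = (y + k)² - k = (k + y)² - k)
49*o(7, 2) + h(0, Y(6)) = 49*(¾) + ((0 - ¼/6)² - 1*0) = 147/4 + ((0 - ¼*⅙)² + 0) = 147/4 + ((0 - 1/24)² + 0) = 147/4 + ((-1/24)² + 0) = 147/4 + (1/576 + 0) = 147/4 + 1/576 = 21169/576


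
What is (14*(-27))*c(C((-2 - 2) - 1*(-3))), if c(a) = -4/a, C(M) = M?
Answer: -1512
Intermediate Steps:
(14*(-27))*c(C((-2 - 2) - 1*(-3))) = (14*(-27))*(-4/((-2 - 2) - 1*(-3))) = -(-1512)/(-4 + 3) = -(-1512)/(-1) = -(-1512)*(-1) = -378*4 = -1512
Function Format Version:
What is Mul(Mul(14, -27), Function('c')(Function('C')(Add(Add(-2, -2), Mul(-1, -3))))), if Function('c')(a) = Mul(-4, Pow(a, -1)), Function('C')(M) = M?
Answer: -1512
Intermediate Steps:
Mul(Mul(14, -27), Function('c')(Function('C')(Add(Add(-2, -2), Mul(-1, -3))))) = Mul(Mul(14, -27), Mul(-4, Pow(Add(Add(-2, -2), Mul(-1, -3)), -1))) = Mul(-378, Mul(-4, Pow(Add(-4, 3), -1))) = Mul(-378, Mul(-4, Pow(-1, -1))) = Mul(-378, Mul(-4, -1)) = Mul(-378, 4) = -1512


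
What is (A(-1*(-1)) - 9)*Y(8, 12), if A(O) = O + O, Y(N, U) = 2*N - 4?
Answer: -84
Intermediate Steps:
Y(N, U) = -4 + 2*N
A(O) = 2*O
(A(-1*(-1)) - 9)*Y(8, 12) = (2*(-1*(-1)) - 9)*(-4 + 2*8) = (2*1 - 9)*(-4 + 16) = (2 - 9)*12 = -7*12 = -84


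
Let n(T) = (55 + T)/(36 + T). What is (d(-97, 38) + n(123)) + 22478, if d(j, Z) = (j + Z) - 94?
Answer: 3549853/159 ≈ 22326.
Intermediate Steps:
n(T) = (55 + T)/(36 + T)
d(j, Z) = -94 + Z + j (d(j, Z) = (Z + j) - 94 = -94 + Z + j)
(d(-97, 38) + n(123)) + 22478 = ((-94 + 38 - 97) + (55 + 123)/(36 + 123)) + 22478 = (-153 + 178/159) + 22478 = -24149/159 + 22478 = 3549853/159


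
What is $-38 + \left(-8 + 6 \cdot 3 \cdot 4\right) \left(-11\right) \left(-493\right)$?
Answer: $347034$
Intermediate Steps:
$-38 + \left(-8 + 6 \cdot 3 \cdot 4\right) \left(-11\right) \left(-493\right) = -38 + \left(-8 + 18 \cdot 4\right) \left(-11\right) \left(-493\right) = -38 + \left(-8 + 72\right) \left(-11\right) \left(-493\right) = -38 + 64 \left(-11\right) \left(-493\right) = -38 - -347072 = -38 + 347072 = 347034$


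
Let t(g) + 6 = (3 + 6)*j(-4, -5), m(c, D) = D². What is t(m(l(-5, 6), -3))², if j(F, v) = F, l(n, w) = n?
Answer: 1764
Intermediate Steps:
t(g) = -42 (t(g) = -6 + (3 + 6)*(-4) = -6 + 9*(-4) = -6 - 36 = -42)
t(m(l(-5, 6), -3))² = (-42)² = 1764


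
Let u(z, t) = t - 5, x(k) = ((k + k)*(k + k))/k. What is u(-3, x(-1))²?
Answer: 81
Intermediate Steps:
x(k) = 4*k (x(k) = ((2*k)*(2*k))/k = (4*k²)/k = 4*k)
u(z, t) = -5 + t
u(-3, x(-1))² = (-5 + 4*(-1))² = (-5 - 4)² = (-9)² = 81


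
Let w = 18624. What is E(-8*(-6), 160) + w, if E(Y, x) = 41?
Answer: 18665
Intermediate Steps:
E(-8*(-6), 160) + w = 41 + 18624 = 18665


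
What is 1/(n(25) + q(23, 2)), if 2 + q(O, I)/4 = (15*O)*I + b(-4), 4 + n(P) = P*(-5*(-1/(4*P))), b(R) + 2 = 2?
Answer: 4/10997 ≈ 0.00036374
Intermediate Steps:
b(R) = 0 (b(R) = -2 + 2 = 0)
n(P) = -11/4 (n(P) = -4 + P*(-5*(-1/(4*P))) = -4 + P*(-(-5)/(4*P)) = -4 + P*(5/(4*P)) = -4 + 5/4 = -11/4)
q(O, I) = -8 + 60*I*O (q(O, I) = -8 + 4*((15*O)*I + 0) = -8 + 4*(15*I*O + 0) = -8 + 4*(15*I*O) = -8 + 60*I*O)
1/(n(25) + q(23, 2)) = 1/(-11/4 + (-8 + 60*2*23)) = 1/(-11/4 + (-8 + 2760)) = 1/(-11/4 + 2752) = 1/(10997/4) = 4/10997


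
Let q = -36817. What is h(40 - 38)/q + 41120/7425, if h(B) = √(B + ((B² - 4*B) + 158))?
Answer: 8224/1485 - 2*√39/36817 ≈ 5.5377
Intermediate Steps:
h(B) = √(158 + B² - 3*B) (h(B) = √(B + (158 + B² - 4*B)) = √(158 + B² - 3*B))
h(40 - 38)/q + 41120/7425 = √(158 + (40 - 38)² - 3*(40 - 38))/(-36817) + 41120/7425 = √(158 + 2² - 3*2)*(-1/36817) + 41120*(1/7425) = √(158 + 4 - 6)*(-1/36817) + 8224/1485 = √156*(-1/36817) + 8224/1485 = (2*√39)*(-1/36817) + 8224/1485 = -2*√39/36817 + 8224/1485 = 8224/1485 - 2*√39/36817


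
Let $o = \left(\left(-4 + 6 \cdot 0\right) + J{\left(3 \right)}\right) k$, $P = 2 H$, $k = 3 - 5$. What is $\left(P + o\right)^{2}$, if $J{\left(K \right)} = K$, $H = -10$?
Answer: $324$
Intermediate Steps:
$k = -2$ ($k = 3 - 5 = -2$)
$P = -20$ ($P = 2 \left(-10\right) = -20$)
$o = 2$ ($o = \left(\left(-4 + 6 \cdot 0\right) + 3\right) \left(-2\right) = \left(\left(-4 + 0\right) + 3\right) \left(-2\right) = \left(-4 + 3\right) \left(-2\right) = \left(-1\right) \left(-2\right) = 2$)
$\left(P + o\right)^{2} = \left(-20 + 2\right)^{2} = \left(-18\right)^{2} = 324$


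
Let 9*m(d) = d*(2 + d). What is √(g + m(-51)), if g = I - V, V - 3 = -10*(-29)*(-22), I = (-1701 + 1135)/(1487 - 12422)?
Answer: √1091540190/405 ≈ 81.576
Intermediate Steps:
m(d) = d*(2 + d)/9 (m(d) = (d*(2 + d))/9 = d*(2 + d)/9)
I = 566/10935 (I = -566/(-10935) = -566*(-1/10935) = 566/10935 ≈ 0.051760)
V = -6377 (V = 3 - 10*(-29)*(-22) = 3 + 290*(-22) = 3 - 6380 = -6377)
g = 69733061/10935 (g = 566/10935 - 1*(-6377) = 566/10935 + 6377 = 69733061/10935 ≈ 6377.1)
√(g + m(-51)) = √(69733061/10935 + (⅑)*(-51)*(2 - 51)) = √(69733061/10935 + (⅑)*(-51)*(-49)) = √(69733061/10935 + 833/3) = √(72769346/10935) = √1091540190/405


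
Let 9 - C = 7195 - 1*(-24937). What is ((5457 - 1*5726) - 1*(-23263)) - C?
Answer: 55117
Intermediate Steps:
C = -32123 (C = 9 - (7195 - 1*(-24937)) = 9 - (7195 + 24937) = 9 - 1*32132 = 9 - 32132 = -32123)
((5457 - 1*5726) - 1*(-23263)) - C = ((5457 - 1*5726) - 1*(-23263)) - 1*(-32123) = ((5457 - 5726) + 23263) + 32123 = (-269 + 23263) + 32123 = 22994 + 32123 = 55117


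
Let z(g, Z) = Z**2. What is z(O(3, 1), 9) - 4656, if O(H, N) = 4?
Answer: -4575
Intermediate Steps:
z(O(3, 1), 9) - 4656 = 9**2 - 4656 = 81 - 4656 = -4575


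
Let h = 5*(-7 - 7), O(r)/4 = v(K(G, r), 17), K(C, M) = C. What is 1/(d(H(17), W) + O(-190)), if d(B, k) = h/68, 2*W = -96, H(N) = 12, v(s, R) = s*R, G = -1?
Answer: -34/2347 ≈ -0.014487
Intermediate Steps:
v(s, R) = R*s
O(r) = -68 (O(r) = 4*(17*(-1)) = 4*(-17) = -68)
h = -70 (h = 5*(-14) = -70)
W = -48 (W = (½)*(-96) = -48)
d(B, k) = -35/34 (d(B, k) = -70/68 = -70*1/68 = -35/34)
1/(d(H(17), W) + O(-190)) = 1/(-35/34 - 68) = 1/(-2347/34) = -34/2347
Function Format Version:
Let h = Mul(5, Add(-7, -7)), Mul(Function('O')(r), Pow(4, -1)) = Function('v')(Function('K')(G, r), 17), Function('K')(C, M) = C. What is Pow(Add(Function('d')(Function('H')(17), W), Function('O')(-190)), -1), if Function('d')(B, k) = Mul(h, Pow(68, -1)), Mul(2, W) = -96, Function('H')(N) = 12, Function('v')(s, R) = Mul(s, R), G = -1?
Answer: Rational(-34, 2347) ≈ -0.014487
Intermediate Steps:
Function('v')(s, R) = Mul(R, s)
Function('O')(r) = -68 (Function('O')(r) = Mul(4, Mul(17, -1)) = Mul(4, -17) = -68)
h = -70 (h = Mul(5, -14) = -70)
W = -48 (W = Mul(Rational(1, 2), -96) = -48)
Function('d')(B, k) = Rational(-35, 34) (Function('d')(B, k) = Mul(-70, Pow(68, -1)) = Mul(-70, Rational(1, 68)) = Rational(-35, 34))
Pow(Add(Function('d')(Function('H')(17), W), Function('O')(-190)), -1) = Pow(Add(Rational(-35, 34), -68), -1) = Pow(Rational(-2347, 34), -1) = Rational(-34, 2347)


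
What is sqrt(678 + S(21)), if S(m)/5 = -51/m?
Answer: sqrt(32627)/7 ≈ 25.804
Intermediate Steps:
S(m) = -255/m (S(m) = 5*(-51/m) = -255/m)
sqrt(678 + S(21)) = sqrt(678 - 255/21) = sqrt(678 - 255*1/21) = sqrt(678 - 85/7) = sqrt(4661/7) = sqrt(32627)/7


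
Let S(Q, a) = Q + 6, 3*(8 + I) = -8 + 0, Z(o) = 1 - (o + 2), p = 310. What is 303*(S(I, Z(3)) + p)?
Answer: 92516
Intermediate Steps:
Z(o) = -1 - o (Z(o) = 1 - (2 + o) = 1 + (-2 - o) = -1 - o)
I = -32/3 (I = -8 + (-8 + 0)/3 = -8 + (⅓)*(-8) = -8 - 8/3 = -32/3 ≈ -10.667)
S(Q, a) = 6 + Q
303*(S(I, Z(3)) + p) = 303*((6 - 32/3) + 310) = 303*(-14/3 + 310) = 303*(916/3) = 92516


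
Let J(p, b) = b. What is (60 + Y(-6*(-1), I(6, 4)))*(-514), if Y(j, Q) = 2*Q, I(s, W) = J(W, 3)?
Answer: -33924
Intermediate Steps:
I(s, W) = 3
(60 + Y(-6*(-1), I(6, 4)))*(-514) = (60 + 2*3)*(-514) = (60 + 6)*(-514) = 66*(-514) = -33924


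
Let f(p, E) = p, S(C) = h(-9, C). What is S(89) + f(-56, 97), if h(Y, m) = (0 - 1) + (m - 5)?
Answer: 27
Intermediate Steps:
h(Y, m) = -6 + m (h(Y, m) = -1 + (-5 + m) = -6 + m)
S(C) = -6 + C
S(89) + f(-56, 97) = (-6 + 89) - 56 = 83 - 56 = 27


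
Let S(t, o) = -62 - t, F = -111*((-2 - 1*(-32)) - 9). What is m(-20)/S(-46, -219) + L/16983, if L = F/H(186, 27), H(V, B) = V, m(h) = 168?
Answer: -49805/4743 ≈ -10.501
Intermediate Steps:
F = -2331 (F = -111*((-2 + 32) - 9) = -111*(30 - 9) = -111*21 = -2331)
L = -777/62 (L = -2331/186 = -2331*1/186 = -777/62 ≈ -12.532)
m(-20)/S(-46, -219) + L/16983 = 168/(-62 - 1*(-46)) - 777/62/16983 = 168/(-62 + 46) - 777/62*1/16983 = 168/(-16) - 7/9486 = 168*(-1/16) - 7/9486 = -21/2 - 7/9486 = -49805/4743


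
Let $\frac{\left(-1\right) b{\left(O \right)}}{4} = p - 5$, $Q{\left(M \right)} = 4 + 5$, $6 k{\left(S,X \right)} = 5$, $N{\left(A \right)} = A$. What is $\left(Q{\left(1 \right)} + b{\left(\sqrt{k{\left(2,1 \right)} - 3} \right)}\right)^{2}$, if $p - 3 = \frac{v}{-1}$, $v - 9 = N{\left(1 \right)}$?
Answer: $3249$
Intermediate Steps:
$k{\left(S,X \right)} = \frac{5}{6}$ ($k{\left(S,X \right)} = \frac{1}{6} \cdot 5 = \frac{5}{6}$)
$v = 10$ ($v = 9 + 1 = 10$)
$p = -7$ ($p = 3 + \frac{10}{-1} = 3 + 10 \left(-1\right) = 3 - 10 = -7$)
$Q{\left(M \right)} = 9$
$b{\left(O \right)} = 48$ ($b{\left(O \right)} = - 4 \left(-7 - 5\right) = \left(-4\right) \left(-12\right) = 48$)
$\left(Q{\left(1 \right)} + b{\left(\sqrt{k{\left(2,1 \right)} - 3} \right)}\right)^{2} = \left(9 + 48\right)^{2} = 57^{2} = 3249$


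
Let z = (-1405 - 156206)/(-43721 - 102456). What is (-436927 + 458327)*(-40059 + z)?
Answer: -125308702204800/146177 ≈ -8.5724e+8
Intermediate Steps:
z = 157611/146177 (z = -157611/(-146177) = -157611*(-1/146177) = 157611/146177 ≈ 1.0782)
(-436927 + 458327)*(-40059 + z) = (-436927 + 458327)*(-40059 + 157611/146177) = 21400*(-5855546832/146177) = -125308702204800/146177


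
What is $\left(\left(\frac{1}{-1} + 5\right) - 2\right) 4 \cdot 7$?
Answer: $56$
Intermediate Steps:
$\left(\left(\frac{1}{-1} + 5\right) - 2\right) 4 \cdot 7 = \left(\left(-1 + 5\right) - 2\right) 4 \cdot 7 = \left(4 - 2\right) 4 \cdot 7 = 2 \cdot 4 \cdot 7 = 8 \cdot 7 = 56$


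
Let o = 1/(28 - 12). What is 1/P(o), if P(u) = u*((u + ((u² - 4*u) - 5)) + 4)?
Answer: -4096/303 ≈ -13.518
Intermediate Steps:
o = 1/16 ≈ 0.062500
P(u) = u*(-1 + u² - 3*u) (P(u) = u*((u + (-5 + u² - 4*u)) + 4) = u*((-5 + u² - 3*u) + 4) = u*(-1 + u² - 3*u))
1/P(o) = 1/((-1 + (1/16)² - 3*1/16)/16) = 1/((-1 + 1/256 - 3/16)/16) = 1/((1/16)*(-303/256)) = 1/(-303/4096) = -4096/303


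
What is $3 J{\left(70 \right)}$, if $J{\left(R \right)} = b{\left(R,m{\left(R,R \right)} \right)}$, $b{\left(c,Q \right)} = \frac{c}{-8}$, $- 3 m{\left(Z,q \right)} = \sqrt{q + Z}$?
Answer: $- \frac{105}{4} \approx -26.25$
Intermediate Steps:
$m{\left(Z,q \right)} = - \frac{\sqrt{Z + q}}{3}$ ($m{\left(Z,q \right)} = - \frac{\sqrt{q + Z}}{3} = - \frac{\sqrt{Z + q}}{3}$)
$b{\left(c,Q \right)} = - \frac{c}{8}$ ($b{\left(c,Q \right)} = c \left(- \frac{1}{8}\right) = - \frac{c}{8}$)
$J{\left(R \right)} = - \frac{R}{8}$
$3 J{\left(70 \right)} = 3 \left(\left(- \frac{1}{8}\right) 70\right) = 3 \left(- \frac{35}{4}\right) = - \frac{105}{4}$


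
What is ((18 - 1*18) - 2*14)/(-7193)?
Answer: 28/7193 ≈ 0.0038927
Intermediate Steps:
((18 - 1*18) - 2*14)/(-7193) = ((18 - 18) - 28)*(-1/7193) = (0 - 28)*(-1/7193) = -28*(-1/7193) = 28/7193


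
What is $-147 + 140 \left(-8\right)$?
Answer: $-1267$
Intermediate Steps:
$-147 + 140 \left(-8\right) = -147 - 1120 = -1267$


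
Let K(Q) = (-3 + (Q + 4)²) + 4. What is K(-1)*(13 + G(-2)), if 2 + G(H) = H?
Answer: 90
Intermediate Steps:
G(H) = -2 + H
K(Q) = 1 + (4 + Q)² (K(Q) = (-3 + (4 + Q)²) + 4 = 1 + (4 + Q)²)
K(-1)*(13 + G(-2)) = (1 + (4 - 1)²)*(13 + (-2 - 2)) = (1 + 3²)*(13 - 4) = (1 + 9)*9 = 10*9 = 90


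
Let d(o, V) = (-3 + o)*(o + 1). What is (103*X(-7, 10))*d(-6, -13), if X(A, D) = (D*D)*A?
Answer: -3244500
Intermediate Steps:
d(o, V) = (1 + o)*(-3 + o) (d(o, V) = (-3 + o)*(1 + o) = (1 + o)*(-3 + o))
X(A, D) = A*D² (X(A, D) = D²*A = A*D²)
(103*X(-7, 10))*d(-6, -13) = (103*(-7*10²))*(-3 + (-6)² - 2*(-6)) = (103*(-7*100))*(-3 + 36 + 12) = (103*(-700))*45 = -72100*45 = -3244500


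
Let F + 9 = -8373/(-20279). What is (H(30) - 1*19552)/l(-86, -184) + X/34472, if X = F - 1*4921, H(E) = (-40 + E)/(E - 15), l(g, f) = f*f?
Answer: -3197423998175/4437618203424 ≈ -0.72053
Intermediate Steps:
l(g, f) = f²
H(E) = (-40 + E)/(-15 + E)
F = -174138/20279 (F = -9 - 8373/(-20279) = -9 - 8373*(-1/20279) = -9 + 8373/20279 = -174138/20279 ≈ -8.5871)
X = -99967097/20279 (X = -174138/20279 - 1*4921 = -174138/20279 - 4921 = -99967097/20279 ≈ -4929.6)
(H(30) - 1*19552)/l(-86, -184) + X/34472 = ((-40 + 30)/(-15 + 30) - 1*19552)/((-184)²) - 99967097/20279/34472 = (-10/15 - 19552)/33856 - 99967097/20279*1/34472 = ((1/15)*(-10) - 19552)*(1/33856) - 99967097/699057688 = (-⅔ - 19552)*(1/33856) - 99967097/699057688 = -58658/3*1/33856 - 99967097/699057688 = -29329/50784 - 99967097/699057688 = -3197423998175/4437618203424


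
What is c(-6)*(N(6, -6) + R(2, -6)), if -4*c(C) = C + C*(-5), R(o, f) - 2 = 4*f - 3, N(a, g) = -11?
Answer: 216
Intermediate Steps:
R(o, f) = -1 + 4*f (R(o, f) = 2 + (4*f - 3) = 2 + (-3 + 4*f) = -1 + 4*f)
c(C) = C (c(C) = -(C + C*(-5))/4 = -(C - 5*C)/4 = -(-1)*C = C)
c(-6)*(N(6, -6) + R(2, -6)) = -6*(-11 + (-1 + 4*(-6))) = -6*(-11 + (-1 - 24)) = -6*(-11 - 25) = -6*(-36) = 216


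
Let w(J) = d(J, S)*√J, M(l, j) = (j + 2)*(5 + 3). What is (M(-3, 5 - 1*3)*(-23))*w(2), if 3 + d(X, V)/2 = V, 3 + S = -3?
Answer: 13248*√2 ≈ 18736.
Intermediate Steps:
S = -6 (S = -3 - 3 = -6)
M(l, j) = 16 + 8*j (M(l, j) = (2 + j)*8 = 16 + 8*j)
d(X, V) = -6 + 2*V
w(J) = -18*√J (w(J) = (-6 + 2*(-6))*√J = (-6 - 12)*√J = -18*√J)
(M(-3, 5 - 1*3)*(-23))*w(2) = ((16 + 8*(5 - 1*3))*(-23))*(-18*√2) = ((16 + 8*(5 - 3))*(-23))*(-18*√2) = ((16 + 8*2)*(-23))*(-18*√2) = ((16 + 16)*(-23))*(-18*√2) = (32*(-23))*(-18*√2) = -(-13248)*√2 = 13248*√2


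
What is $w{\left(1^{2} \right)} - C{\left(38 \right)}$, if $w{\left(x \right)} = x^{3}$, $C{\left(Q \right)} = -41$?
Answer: $42$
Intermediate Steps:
$w{\left(1^{2} \right)} - C{\left(38 \right)} = \left(1^{2}\right)^{3} - -41 = 1^{3} + 41 = 1 + 41 = 42$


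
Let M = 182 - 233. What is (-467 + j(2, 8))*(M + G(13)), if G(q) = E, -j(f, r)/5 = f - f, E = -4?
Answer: 25685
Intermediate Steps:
j(f, r) = 0 (j(f, r) = -5*(f - f) = -5*0 = 0)
G(q) = -4
M = -51
(-467 + j(2, 8))*(M + G(13)) = (-467 + 0)*(-51 - 4) = -467*(-55) = 25685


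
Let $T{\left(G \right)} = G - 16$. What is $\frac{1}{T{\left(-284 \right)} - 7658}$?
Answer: $- \frac{1}{7958} \approx -0.00012566$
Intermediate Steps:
$T{\left(G \right)} = -16 + G$ ($T{\left(G \right)} = G - 16 = -16 + G$)
$\frac{1}{T{\left(-284 \right)} - 7658} = \frac{1}{\left(-16 - 284\right) - 7658} = \frac{1}{-300 + \left(-24106 + 16448\right)} = \frac{1}{-300 - 7658} = \frac{1}{-7958} = - \frac{1}{7958}$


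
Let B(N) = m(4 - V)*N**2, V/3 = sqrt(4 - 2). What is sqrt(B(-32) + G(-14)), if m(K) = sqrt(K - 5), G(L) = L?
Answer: sqrt(-14 + 1024*sqrt(-1 - 3*sqrt(2))) ≈ 34.137 + 34.341*I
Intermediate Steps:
V = 3*sqrt(2) (V = 3*sqrt(4 - 2) = 3*sqrt(2) ≈ 4.2426)
m(K) = sqrt(-5 + K)
B(N) = N**2*sqrt(-1 - 3*sqrt(2)) (B(N) = sqrt(-5 + (4 - 3*sqrt(2)))*N**2 = sqrt(-1 - 3*sqrt(2))*N**2 = N**2*sqrt(-1 - 3*sqrt(2)))
sqrt(B(-32) + G(-14)) = sqrt((-32)**2*sqrt(-1 - 3*sqrt(2)) - 14) = sqrt(1024*sqrt(-1 - 3*sqrt(2)) - 14) = sqrt(-14 + 1024*sqrt(-1 - 3*sqrt(2)))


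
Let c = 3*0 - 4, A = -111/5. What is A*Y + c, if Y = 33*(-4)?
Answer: 14632/5 ≈ 2926.4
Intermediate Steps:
A = -111/5 (A = -111*⅕ = -111/5 ≈ -22.200)
c = -4 (c = 0 - 4 = -4)
Y = -132
A*Y + c = -111/5*(-132) - 4 = 14652/5 - 4 = 14632/5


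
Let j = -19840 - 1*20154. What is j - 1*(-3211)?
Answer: -36783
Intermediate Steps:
j = -39994 (j = -19840 - 20154 = -39994)
j - 1*(-3211) = -39994 - 1*(-3211) = -39994 + 3211 = -36783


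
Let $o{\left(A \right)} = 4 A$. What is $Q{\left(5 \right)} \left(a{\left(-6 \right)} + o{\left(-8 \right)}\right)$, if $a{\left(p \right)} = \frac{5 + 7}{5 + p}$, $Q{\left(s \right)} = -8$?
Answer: $352$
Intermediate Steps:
$a{\left(p \right)} = \frac{12}{5 + p}$
$Q{\left(5 \right)} \left(a{\left(-6 \right)} + o{\left(-8 \right)}\right) = - 8 \left(\frac{12}{5 - 6} + 4 \left(-8\right)\right) = - 8 \left(\frac{12}{-1} - 32\right) = - 8 \left(12 \left(-1\right) - 32\right) = - 8 \left(-12 - 32\right) = \left(-8\right) \left(-44\right) = 352$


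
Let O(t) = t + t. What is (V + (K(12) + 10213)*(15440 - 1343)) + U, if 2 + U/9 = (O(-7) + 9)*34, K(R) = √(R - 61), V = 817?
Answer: 143971930 + 98679*I ≈ 1.4397e+8 + 98679.0*I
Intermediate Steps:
O(t) = 2*t
K(R) = √(-61 + R)
U = -1548 (U = -18 + 9*((2*(-7) + 9)*34) = -18 + 9*((-14 + 9)*34) = -18 + 9*(-5*34) = -18 + 9*(-170) = -18 - 1530 = -1548)
(V + (K(12) + 10213)*(15440 - 1343)) + U = (817 + (√(-61 + 12) + 10213)*(15440 - 1343)) - 1548 = (817 + (√(-49) + 10213)*14097) - 1548 = (817 + (7*I + 10213)*14097) - 1548 = (817 + (10213 + 7*I)*14097) - 1548 = (817 + (143972661 + 98679*I)) - 1548 = (143973478 + 98679*I) - 1548 = 143971930 + 98679*I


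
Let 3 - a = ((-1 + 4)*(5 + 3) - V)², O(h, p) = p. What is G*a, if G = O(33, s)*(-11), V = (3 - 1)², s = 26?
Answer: 113542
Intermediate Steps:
V = 4 (V = 2² = 4)
G = -286 (G = 26*(-11) = -286)
a = -397 (a = 3 - ((-1 + 4)*(5 + 3) - 1*4)² = 3 - (3*8 - 4)² = 3 - (24 - 4)² = 3 - 1*20² = 3 - 1*400 = 3 - 400 = -397)
G*a = -286*(-397) = 113542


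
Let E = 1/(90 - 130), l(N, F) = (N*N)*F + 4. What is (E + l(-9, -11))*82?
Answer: -1454721/20 ≈ -72736.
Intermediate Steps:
l(N, F) = 4 + F*N**2 (l(N, F) = N**2*F + 4 = F*N**2 + 4 = 4 + F*N**2)
E = -1/40 (E = 1/(-40) = -1/40 ≈ -0.025000)
(E + l(-9, -11))*82 = (-1/40 + (4 - 11*(-9)**2))*82 = (-1/40 + (4 - 11*81))*82 = (-1/40 + (4 - 891))*82 = (-1/40 - 887)*82 = -35481/40*82 = -1454721/20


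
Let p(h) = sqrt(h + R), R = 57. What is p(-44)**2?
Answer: 13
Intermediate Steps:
p(h) = sqrt(57 + h) (p(h) = sqrt(h + 57) = sqrt(57 + h))
p(-44)**2 = (sqrt(57 - 44))**2 = (sqrt(13))**2 = 13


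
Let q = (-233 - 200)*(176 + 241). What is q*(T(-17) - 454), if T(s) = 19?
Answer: 78544035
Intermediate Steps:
q = -180561 (q = -433*417 = -180561)
q*(T(-17) - 454) = -180561*(19 - 454) = -180561*(-435) = 78544035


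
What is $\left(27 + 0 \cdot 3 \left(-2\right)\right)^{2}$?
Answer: $729$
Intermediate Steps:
$\left(27 + 0 \cdot 3 \left(-2\right)\right)^{2} = \left(27 + 0 \left(-2\right)\right)^{2} = \left(27 + 0\right)^{2} = 27^{2} = 729$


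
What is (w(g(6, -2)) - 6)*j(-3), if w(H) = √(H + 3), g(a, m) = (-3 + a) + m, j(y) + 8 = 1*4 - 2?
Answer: 24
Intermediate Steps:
j(y) = -6 (j(y) = -8 + (1*4 - 2) = -8 + (4 - 2) = -8 + 2 = -6)
g(a, m) = -3 + a + m
w(H) = √(3 + H)
(w(g(6, -2)) - 6)*j(-3) = (√(3 + (-3 + 6 - 2)) - 6)*(-6) = (√(3 + 1) - 6)*(-6) = (√4 - 6)*(-6) = (2 - 6)*(-6) = -4*(-6) = 24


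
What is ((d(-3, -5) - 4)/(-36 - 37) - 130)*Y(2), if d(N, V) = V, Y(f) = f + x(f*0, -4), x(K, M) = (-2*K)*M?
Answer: -18962/73 ≈ -259.75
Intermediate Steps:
x(K, M) = -2*K*M
Y(f) = f (Y(f) = f - 2*f*0*(-4) = f - 2*0*(-4) = f + 0 = f)
((d(-3, -5) - 4)/(-36 - 37) - 130)*Y(2) = ((-5 - 4)/(-36 - 37) - 130)*2 = (-9/(-73) - 130)*2 = (-9*(-1/73) - 130)*2 = (9/73 - 130)*2 = -9481/73*2 = -18962/73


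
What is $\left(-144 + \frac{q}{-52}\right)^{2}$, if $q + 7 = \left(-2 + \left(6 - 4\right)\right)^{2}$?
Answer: $\frac{55965361}{2704} \approx 20697.0$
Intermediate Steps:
$q = -7$ ($q = -7 + \left(-2 + \left(6 - 4\right)\right)^{2} = -7 + \left(-2 + 2\right)^{2} = -7 + 0^{2} = -7 + 0 = -7$)
$\left(-144 + \frac{q}{-52}\right)^{2} = \left(-144 - \frac{7}{-52}\right)^{2} = \left(-144 - - \frac{7}{52}\right)^{2} = \left(-144 + \frac{7}{52}\right)^{2} = \left(- \frac{7481}{52}\right)^{2} = \frac{55965361}{2704}$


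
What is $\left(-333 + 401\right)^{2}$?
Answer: $4624$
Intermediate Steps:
$\left(-333 + 401\right)^{2} = 68^{2} = 4624$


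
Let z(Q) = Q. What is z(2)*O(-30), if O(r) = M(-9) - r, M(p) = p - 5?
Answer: 32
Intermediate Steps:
M(p) = -5 + p
O(r) = -14 - r (O(r) = (-5 - 9) - r = -14 - r)
z(2)*O(-30) = 2*(-14 - 1*(-30)) = 2*(-14 + 30) = 2*16 = 32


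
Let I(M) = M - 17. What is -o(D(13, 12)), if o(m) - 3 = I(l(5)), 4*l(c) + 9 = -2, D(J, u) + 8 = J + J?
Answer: 67/4 ≈ 16.750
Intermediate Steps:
D(J, u) = -8 + 2*J (D(J, u) = -8 + (J + J) = -8 + 2*J)
l(c) = -11/4 (l(c) = -9/4 + (¼)*(-2) = -9/4 - ½ = -11/4)
I(M) = -17 + M
o(m) = -67/4 (o(m) = 3 + (-17 - 11/4) = 3 - 79/4 = -67/4)
-o(D(13, 12)) = -1*(-67/4) = 67/4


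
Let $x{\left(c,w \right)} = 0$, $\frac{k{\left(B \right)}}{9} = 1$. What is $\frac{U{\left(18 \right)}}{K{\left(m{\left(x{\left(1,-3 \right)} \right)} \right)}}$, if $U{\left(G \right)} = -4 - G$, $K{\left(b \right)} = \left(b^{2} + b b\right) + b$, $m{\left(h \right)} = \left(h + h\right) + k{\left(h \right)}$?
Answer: $- \frac{22}{171} \approx -0.12865$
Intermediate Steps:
$k{\left(B \right)} = 9$ ($k{\left(B \right)} = 9 \cdot 1 = 9$)
$m{\left(h \right)} = 9 + 2 h$ ($m{\left(h \right)} = \left(h + h\right) + 9 = 2 h + 9 = 9 + 2 h$)
$K{\left(b \right)} = b + 2 b^{2}$ ($K{\left(b \right)} = \left(b^{2} + b^{2}\right) + b = 2 b^{2} + b = b + 2 b^{2}$)
$\frac{U{\left(18 \right)}}{K{\left(m{\left(x{\left(1,-3 \right)} \right)} \right)}} = \frac{-4 - 18}{\left(9 + 2 \cdot 0\right) \left(1 + 2 \left(9 + 2 \cdot 0\right)\right)} = \frac{-4 - 18}{\left(9 + 0\right) \left(1 + 2 \left(9 + 0\right)\right)} = - \frac{22}{9 \left(1 + 2 \cdot 9\right)} = - \frac{22}{9 \left(1 + 18\right)} = - \frac{22}{9 \cdot 19} = - \frac{22}{171}$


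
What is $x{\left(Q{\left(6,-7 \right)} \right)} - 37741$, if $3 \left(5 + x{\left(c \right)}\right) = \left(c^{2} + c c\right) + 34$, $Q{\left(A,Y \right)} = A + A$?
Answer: $- \frac{112916}{3} \approx -37639.0$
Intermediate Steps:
$Q{\left(A,Y \right)} = 2 A$
$x{\left(c \right)} = \frac{19}{3} + \frac{2 c^{2}}{3}$ ($x{\left(c \right)} = -5 + \frac{\left(c^{2} + c c\right) + 34}{3} = -5 + \frac{\left(c^{2} + c^{2}\right) + 34}{3} = -5 + \frac{2 c^{2} + 34}{3} = -5 + \frac{34 + 2 c^{2}}{3} = -5 + \left(\frac{34}{3} + \frac{2 c^{2}}{3}\right) = \frac{19}{3} + \frac{2 c^{2}}{3}$)
$x{\left(Q{\left(6,-7 \right)} \right)} - 37741 = \left(\frac{19}{3} + \frac{2 \left(2 \cdot 6\right)^{2}}{3}\right) - 37741 = \left(\frac{19}{3} + \frac{2 \cdot 12^{2}}{3}\right) - 37741 = \left(\frac{19}{3} + \frac{2}{3} \cdot 144\right) - 37741 = \left(\frac{19}{3} + 96\right) - 37741 = \frac{307}{3} - 37741 = - \frac{112916}{3}$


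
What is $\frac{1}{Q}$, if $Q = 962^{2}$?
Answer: $\frac{1}{925444} \approx 1.0806 \cdot 10^{-6}$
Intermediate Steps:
$Q = 925444$
$\frac{1}{Q} = \frac{1}{925444}$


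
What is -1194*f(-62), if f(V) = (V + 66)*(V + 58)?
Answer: 19104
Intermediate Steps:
f(V) = (58 + V)*(66 + V) (f(V) = (66 + V)*(58 + V) = (58 + V)*(66 + V))
-1194*f(-62) = -1194*(3828 + (-62)**2 + 124*(-62)) = -1194*(3828 + 3844 - 7688) = -1194*(-16) = 19104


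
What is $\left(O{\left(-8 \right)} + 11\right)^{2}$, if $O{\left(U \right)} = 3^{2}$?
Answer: $400$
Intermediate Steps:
$O{\left(U \right)} = 9$
$\left(O{\left(-8 \right)} + 11\right)^{2} = \left(9 + 11\right)^{2} = 20^{2} = 400$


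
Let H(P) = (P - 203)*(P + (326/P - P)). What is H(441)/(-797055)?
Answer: -11084/50214465 ≈ -0.00022073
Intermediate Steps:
H(P) = 326*(-203 + P)/P (H(P) = (-203 + P)*(P + (-P + 326/P)) = (-203 + P)*(326/P) = 326*(-203 + P)/P)
H(441)/(-797055) = (326 - 66178/441)/(-797055) = (326 - 66178*1/441)*(-1/797055) = (326 - 9454/63)*(-1/797055) = (11084/63)*(-1/797055) = -11084/50214465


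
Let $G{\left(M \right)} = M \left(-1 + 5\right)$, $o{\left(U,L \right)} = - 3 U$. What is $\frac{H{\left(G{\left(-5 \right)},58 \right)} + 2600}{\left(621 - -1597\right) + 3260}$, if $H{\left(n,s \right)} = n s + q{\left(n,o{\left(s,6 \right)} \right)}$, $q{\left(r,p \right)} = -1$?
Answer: $\frac{1439}{5478} \approx 0.26269$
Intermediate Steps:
$G{\left(M \right)} = 4 M$ ($G{\left(M \right)} = M 4 = 4 M$)
$H{\left(n,s \right)} = -1 + n s$ ($H{\left(n,s \right)} = n s - 1 = -1 + n s$)
$\frac{H{\left(G{\left(-5 \right)},58 \right)} + 2600}{\left(621 - -1597\right) + 3260} = \frac{\left(-1 + 4 \left(-5\right) 58\right) + 2600}{\left(621 - -1597\right) + 3260} = \frac{\left(-1 - 1160\right) + 2600}{\left(621 + 1597\right) + 3260} = \frac{\left(-1 - 1160\right) + 2600}{2218 + 3260} = \frac{-1161 + 2600}{5478} = 1439 \cdot \frac{1}{5478} = \frac{1439}{5478}$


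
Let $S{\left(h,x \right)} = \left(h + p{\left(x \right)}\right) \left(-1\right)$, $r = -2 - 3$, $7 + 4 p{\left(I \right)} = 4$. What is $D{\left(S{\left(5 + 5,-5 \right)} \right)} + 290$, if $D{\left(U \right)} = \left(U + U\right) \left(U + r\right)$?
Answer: $\frac{4429}{8} \approx 553.63$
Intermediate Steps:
$p{\left(I \right)} = - \frac{3}{4}$ ($p{\left(I \right)} = - \frac{7}{4} + \frac{1}{4} \cdot 4 = - \frac{7}{4} + 1 = - \frac{3}{4}$)
$r = -5$
$S{\left(h,x \right)} = \frac{3}{4} - h$ ($S{\left(h,x \right)} = \left(h - \frac{3}{4}\right) \left(-1\right) = \left(- \frac{3}{4} + h\right) \left(-1\right) = \frac{3}{4} - h$)
$D{\left(U \right)} = 2 U \left(-5 + U\right)$ ($D{\left(U \right)} = \left(U + U\right) \left(U - 5\right) = 2 U \left(-5 + U\right)$)
$D{\left(S{\left(5 + 5,-5 \right)} \right)} + 290 = 2 \left(\frac{3}{4} - \left(5 + 5\right)\right) \left(-5 + \left(\frac{3}{4} - \left(5 + 5\right)\right)\right) + 290 = 2 \left(\frac{3}{4} - 10\right) \left(-5 + \left(\frac{3}{4} - 10\right)\right) + 290 = 2 \left(- \frac{37}{4}\right) \left(-5 - \frac{37}{4}\right) + 290 = 2 \left(- \frac{37}{4}\right) \left(- \frac{57}{4}\right) + 290 = \frac{2109}{8} + 290 = \frac{4429}{8}$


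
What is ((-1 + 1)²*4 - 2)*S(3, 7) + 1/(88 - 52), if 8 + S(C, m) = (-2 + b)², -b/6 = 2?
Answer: -13535/36 ≈ -375.97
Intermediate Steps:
b = -12 (b = -6*2 = -12)
S(C, m) = 188 (S(C, m) = -8 + (-2 - 12)² = -8 + (-14)² = -8 + 196 = 188)
((-1 + 1)²*4 - 2)*S(3, 7) + 1/(88 - 52) = ((-1 + 1)²*4 - 2)*188 + 1/(88 - 52) = (0²*4 - 2)*188 + 1/36 = (0*4 - 2)*188 + 1/36 = (0 - 2)*188 + 1/36 = -2*188 + 1/36 = -376 + 1/36 = -13535/36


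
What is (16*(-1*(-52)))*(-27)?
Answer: -22464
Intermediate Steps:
(16*(-1*(-52)))*(-27) = (16*52)*(-27) = 832*(-27) = -22464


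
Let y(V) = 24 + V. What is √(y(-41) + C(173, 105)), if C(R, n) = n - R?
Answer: I*√85 ≈ 9.2195*I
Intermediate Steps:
√(y(-41) + C(173, 105)) = √((24 - 41) + (105 - 1*173)) = √(-17 + (105 - 173)) = √(-17 - 68) = √(-85) = I*√85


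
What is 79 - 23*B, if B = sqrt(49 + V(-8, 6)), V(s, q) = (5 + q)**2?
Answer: 79 - 23*sqrt(170) ≈ -220.88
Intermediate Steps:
B = sqrt(170) (B = sqrt(49 + (5 + 6)**2) = sqrt(49 + 11**2) = sqrt(49 + 121) = sqrt(170) ≈ 13.038)
79 - 23*B = 79 - 23*sqrt(170)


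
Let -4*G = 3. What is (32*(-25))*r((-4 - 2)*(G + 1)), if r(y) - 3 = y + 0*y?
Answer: -1200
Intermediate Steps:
G = -¾ (G = -¼*3 = -¾ ≈ -0.75000)
r(y) = 3 + y (r(y) = 3 + (y + 0*y) = 3 + (y + 0) = 3 + y)
(32*(-25))*r((-4 - 2)*(G + 1)) = (32*(-25))*(3 + (-4 - 2)*(-¾ + 1)) = -800*(3 - 6*¼) = -800*(3 - 3/2) = -800*3/2 = -1200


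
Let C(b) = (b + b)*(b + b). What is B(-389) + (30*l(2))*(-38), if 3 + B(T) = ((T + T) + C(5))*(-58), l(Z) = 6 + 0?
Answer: 32481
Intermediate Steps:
l(Z) = 6
C(b) = 4*b² (C(b) = (2*b)*(2*b) = 4*b²)
B(T) = -5803 - 116*T (B(T) = -3 + ((T + T) + 4*5²)*(-58) = -3 + (2*T + 4*25)*(-58) = -3 + (2*T + 100)*(-58) = -3 + (100 + 2*T)*(-58) = -3 + (-5800 - 116*T) = -5803 - 116*T)
B(-389) + (30*l(2))*(-38) = (-5803 - 116*(-389)) + (30*6)*(-38) = (-5803 + 45124) + 180*(-38) = 39321 - 6840 = 32481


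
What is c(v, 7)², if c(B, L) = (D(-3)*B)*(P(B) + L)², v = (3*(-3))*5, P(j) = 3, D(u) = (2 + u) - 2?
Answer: 182250000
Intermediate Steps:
D(u) = u
v = -45 (v = -9*5 = -45)
c(B, L) = -3*B*(3 + L)² (c(B, L) = (-3*B)*(3 + L)² = -3*B*(3 + L)²)
c(v, 7)² = (-3*(-45)*(3 + 7)²)² = (-3*(-45)*10²)² = (-3*(-45)*100)² = 13500² = 182250000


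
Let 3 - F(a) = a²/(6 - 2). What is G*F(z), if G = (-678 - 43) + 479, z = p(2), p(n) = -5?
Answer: 1573/2 ≈ 786.50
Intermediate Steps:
z = -5
F(a) = 3 - a²/4 (F(a) = 3 - a²/(6 - 2) = 3 - a²/4)
G = -242 (G = -721 + 479 = -242)
G*F(z) = -242*(3 - ¼*(-5)²) = -242*(3 - ¼*25) = -242*(3 - 25/4) = -242*(-13/4) = 1573/2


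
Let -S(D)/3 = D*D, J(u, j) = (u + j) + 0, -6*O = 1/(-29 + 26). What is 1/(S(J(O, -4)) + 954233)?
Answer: 108/103052123 ≈ 1.0480e-6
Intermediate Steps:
O = 1/18 (O = -1/(6*(-29 + 26)) = -⅙/(-3) = -⅙*(-⅓) = 1/18 ≈ 0.055556)
J(u, j) = j + u (J(u, j) = (j + u) + 0 = j + u)
S(D) = -3*D² (S(D) = -3*D*D = -3*D²)
1/(S(J(O, -4)) + 954233) = 1/(-3*(-4 + 1/18)² + 954233) = 1/(-3*(-71/18)² + 954233) = 1/(-3*5041/324 + 954233) = 1/(-5041/108 + 954233) = 1/(103052123/108) = 108/103052123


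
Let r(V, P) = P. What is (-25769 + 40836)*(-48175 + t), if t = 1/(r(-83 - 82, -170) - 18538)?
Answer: -13579252794367/18708 ≈ -7.2585e+8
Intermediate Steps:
t = -1/18708 (t = 1/(-170 - 18538) = 1/(-18708) = -1/18708 ≈ -5.3453e-5)
(-25769 + 40836)*(-48175 + t) = (-25769 + 40836)*(-48175 - 1/18708) = 15067*(-901257901/18708) = -13579252794367/18708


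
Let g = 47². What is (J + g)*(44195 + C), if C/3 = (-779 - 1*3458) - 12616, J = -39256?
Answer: 235767108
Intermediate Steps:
g = 2209
C = -50559 (C = 3*((-779 - 1*3458) - 12616) = 3*((-779 - 3458) - 12616) = 3*(-4237 - 12616) = 3*(-16853) = -50559)
(J + g)*(44195 + C) = (-39256 + 2209)*(44195 - 50559) = -37047*(-6364) = 235767108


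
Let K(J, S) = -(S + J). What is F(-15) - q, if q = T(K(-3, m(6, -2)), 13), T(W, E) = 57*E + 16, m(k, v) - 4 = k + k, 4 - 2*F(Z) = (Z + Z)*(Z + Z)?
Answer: -1205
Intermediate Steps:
F(Z) = 2 - 2*Z**2 (F(Z) = 2 - (Z + Z)*(Z + Z)/2 = 2 - 2*Z*2*Z/2 = 2 - 2*Z**2)
m(k, v) = 4 + 2*k (m(k, v) = 4 + (k + k) = 4 + 2*k)
K(J, S) = -J - S (K(J, S) = -(J + S) = -J - S)
T(W, E) = 16 + 57*E
q = 757 (q = 16 + 57*13 = 16 + 741 = 757)
F(-15) - q = (2 - 2*(-15)**2) - 1*757 = (2 - 2*225) - 757 = (2 - 450) - 757 = -448 - 757 = -1205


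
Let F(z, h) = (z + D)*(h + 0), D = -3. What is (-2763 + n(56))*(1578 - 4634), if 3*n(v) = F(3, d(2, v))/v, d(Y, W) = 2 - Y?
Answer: 8443728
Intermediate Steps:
F(z, h) = h*(-3 + z) (F(z, h) = (z - 3)*(h + 0) = (-3 + z)*h = h*(-3 + z))
n(v) = 0 (n(v) = (((2 - 1*2)*(-3 + 3))/v)/3 = (((2 - 2)*0)/v)/3 = ((0*0)/v)/3 = (0/v)/3 = (⅓)*0 = 0)
(-2763 + n(56))*(1578 - 4634) = (-2763 + 0)*(1578 - 4634) = -2763*(-3056) = 8443728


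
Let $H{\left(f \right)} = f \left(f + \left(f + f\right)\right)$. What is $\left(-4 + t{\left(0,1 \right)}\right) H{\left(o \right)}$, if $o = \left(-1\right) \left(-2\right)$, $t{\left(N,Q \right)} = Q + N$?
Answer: $-36$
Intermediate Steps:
$t{\left(N,Q \right)} = N + Q$
$o = 2$
$H{\left(f \right)} = 3 f^{2}$ ($H{\left(f \right)} = f \left(f + 2 f\right) = f 3 f = 3 f^{2}$)
$\left(-4 + t{\left(0,1 \right)}\right) H{\left(o \right)} = \left(-4 + \left(0 + 1\right)\right) 3 \cdot 2^{2} = \left(-4 + 1\right) 3 \cdot 4 = \left(-3\right) 12 = -36$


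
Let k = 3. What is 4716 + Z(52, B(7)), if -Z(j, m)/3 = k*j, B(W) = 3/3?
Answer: 4248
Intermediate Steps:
B(W) = 1 (B(W) = 3*(1/3) = 1)
Z(j, m) = -9*j
4716 + Z(52, B(7)) = 4716 - 9*52 = 4716 - 468 = 4248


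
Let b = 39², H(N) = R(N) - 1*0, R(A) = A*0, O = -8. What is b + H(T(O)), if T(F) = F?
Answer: 1521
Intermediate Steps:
R(A) = 0
H(N) = 0 (H(N) = 0 - 1*0 = 0 + 0 = 0)
b = 1521
b + H(T(O)) = 1521 + 0 = 1521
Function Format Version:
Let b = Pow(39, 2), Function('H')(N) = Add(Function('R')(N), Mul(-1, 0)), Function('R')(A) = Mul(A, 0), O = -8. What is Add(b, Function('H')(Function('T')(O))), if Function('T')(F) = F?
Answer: 1521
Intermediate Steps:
Function('R')(A) = 0
Function('H')(N) = 0 (Function('H')(N) = Add(0, Mul(-1, 0)) = Add(0, 0) = 0)
b = 1521
Add(b, Function('H')(Function('T')(O))) = Add(1521, 0) = 1521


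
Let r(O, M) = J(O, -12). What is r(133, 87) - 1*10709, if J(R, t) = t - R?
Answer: -10854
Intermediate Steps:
r(O, M) = -12 - O
r(133, 87) - 1*10709 = (-12 - 1*133) - 1*10709 = (-12 - 133) - 10709 = -145 - 10709 = -10854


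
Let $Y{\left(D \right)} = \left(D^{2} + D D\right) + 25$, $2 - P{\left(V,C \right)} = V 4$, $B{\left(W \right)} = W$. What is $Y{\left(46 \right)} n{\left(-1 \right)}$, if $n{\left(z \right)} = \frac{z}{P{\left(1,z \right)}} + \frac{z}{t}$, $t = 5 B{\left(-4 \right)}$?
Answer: $\frac{46827}{20} \approx 2341.4$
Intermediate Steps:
$P{\left(V,C \right)} = 2 - 4 V$ ($P{\left(V,C \right)} = 2 - V 4 = 2 - 4 V$)
$Y{\left(D \right)} = 25 + 2 D^{2}$ ($Y{\left(D \right)} = \left(D^{2} + D^{2}\right) + 25 = 2 D^{2} + 25 = 25 + 2 D^{2}$)
$t = -20$ ($t = 5 \left(-4\right) = -20$)
$n{\left(z \right)} = - \frac{11 z}{20}$ ($n{\left(z \right)} = \frac{z}{2 - 4} + \frac{z}{-20} = \frac{z}{2 - 4} + z \left(- \frac{1}{20}\right) = \frac{z}{-2} - \frac{z}{20} = z \left(- \frac{1}{2}\right) - \frac{z}{20} = - \frac{z}{2} - \frac{z}{20} = - \frac{11 z}{20}$)
$Y{\left(46 \right)} n{\left(-1 \right)} = \left(25 + 2 \cdot 46^{2}\right) \left(\left(- \frac{11}{20}\right) \left(-1\right)\right) = \left(25 + 2 \cdot 2116\right) \frac{11}{20} = \left(25 + 4232\right) \frac{11}{20} = 4257 \cdot \frac{11}{20} = \frac{46827}{20}$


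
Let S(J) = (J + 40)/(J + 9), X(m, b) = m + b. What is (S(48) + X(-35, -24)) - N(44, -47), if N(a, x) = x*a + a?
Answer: 112093/57 ≈ 1966.5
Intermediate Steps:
X(m, b) = b + m
S(J) = (40 + J)/(9 + J)
N(a, x) = a + a*x (N(a, x) = a*x + a = a + a*x)
(S(48) + X(-35, -24)) - N(44, -47) = ((40 + 48)/(9 + 48) + (-24 - 35)) - 44*(1 - 47) = (88/57 - 59) - 44*(-46) = ((1/57)*88 - 59) - 1*(-2024) = (88/57 - 59) + 2024 = -3275/57 + 2024 = 112093/57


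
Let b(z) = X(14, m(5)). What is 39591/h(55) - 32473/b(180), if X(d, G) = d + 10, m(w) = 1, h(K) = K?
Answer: -835831/1320 ≈ -633.21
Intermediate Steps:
X(d, G) = 10 + d
b(z) = 24 (b(z) = 10 + 14 = 24)
39591/h(55) - 32473/b(180) = 39591/55 - 32473/24 = -835831/1320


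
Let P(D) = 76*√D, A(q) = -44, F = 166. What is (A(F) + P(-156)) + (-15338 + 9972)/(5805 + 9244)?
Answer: -667522/15049 + 152*I*√39 ≈ -44.357 + 949.24*I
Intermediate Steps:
(A(F) + P(-156)) + (-15338 + 9972)/(5805 + 9244) = (-44 + 76*√(-156)) + (-15338 + 9972)/(5805 + 9244) = (-44 + 76*(2*I*√39)) - 5366/15049 = (-44 + 152*I*√39) - 5366*1/15049 = (-44 + 152*I*√39) - 5366/15049 = -667522/15049 + 152*I*√39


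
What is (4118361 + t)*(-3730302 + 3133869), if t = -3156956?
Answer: -573413668365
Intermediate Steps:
(4118361 + t)*(-3730302 + 3133869) = (4118361 - 3156956)*(-3730302 + 3133869) = 961405*(-596433) = -573413668365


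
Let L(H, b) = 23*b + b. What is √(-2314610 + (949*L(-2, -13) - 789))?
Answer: I*√2611487 ≈ 1616.0*I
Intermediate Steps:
L(H, b) = 24*b
√(-2314610 + (949*L(-2, -13) - 789)) = √(-2314610 + (949*(24*(-13)) - 789)) = √(-2314610 + (949*(-312) - 789)) = √(-2314610 + (-296088 - 789)) = √(-2314610 - 296877) = √(-2611487) = I*√2611487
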